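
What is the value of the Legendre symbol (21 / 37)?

Euler's criterion: (21/37) ≡ 21^18 (mod 37).
21^2 ≡ 34 (mod 37)
21^4 ≡ 9 (mod 37)
21^8 ≡ 7 (mod 37)
21^16 ≡ 12 (mod 37)
21^18 = 21^(16+2) ≡ 1 (mod 37).
Result is 1, so (21/37) = 1.

1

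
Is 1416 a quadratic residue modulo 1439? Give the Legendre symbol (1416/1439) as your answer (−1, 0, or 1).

Pull out 2^3: since 1439 ≡ 7 (mod 8), (2/1439) = +1, so (2/1439)^3 = +1.
Reciprocity: 177 ≡ 1 and 1439 ≡ 3 (mod 4), so (177/1439) = +(1439/177).
Reduce top mod 177: now compute (23/177).
Reciprocity: 23 ≡ 3 and 177 ≡ 1 (mod 4), so (23/177) = +(177/23).
Reduce top mod 23: now compute (16/23).
Pull out 2^4: since 23 ≡ 7 (mod 8), (2/23) = +1, so (2/23)^4 = +1.
Reached (1/23) = 1. Collecting the sign flips along the way, the symbol is +1.

1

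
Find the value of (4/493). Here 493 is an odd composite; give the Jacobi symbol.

1

Pull out 2^2: since 493 ≡ 5 (mod 8), (2/493) = -1, so (2/493)^2 = +1.
Reached (1/493) = 1. Collecting the sign flips along the way, the symbol is +1.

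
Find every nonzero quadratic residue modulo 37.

Square k = 1,…,18 (k and 37−k give the same square):
1²=1, 2²=4, 3²=9, 4²=16, 5²=25, 6²=36, 7²≡12, 8²≡27, 9²≡7, 10²≡26, 11²≡10, 12²≡33, 13²≡21, 14²≡11, 15²≡3, 16²≡34, 17²≡30, 18²≡28 (mod 37).
So the quadratic residues mod 37 are {1, 3, 4, 7, 9, 10, 11, 12, 16, 21, 25, 26, 27, 28, 30, 33, 34, 36}.

1, 3, 4, 7, 9, 10, 11, 12, 16, 21, 25, 26, 27, 28, 30, 33, 34, 36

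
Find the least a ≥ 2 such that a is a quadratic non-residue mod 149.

2

(2/149) = −1, so 2 is the smallest positive non-residue mod 149.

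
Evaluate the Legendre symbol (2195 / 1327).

First reduce: 2195 ≡ 868 (mod 1327).
Pull out 2^2: since 1327 ≡ 7 (mod 8), (2/1327) = +1, so (2/1327)^2 = +1.
Reciprocity: 217 ≡ 1 and 1327 ≡ 3 (mod 4), so (217/1327) = +(1327/217).
Reduce top mod 217: now compute (25/217).
Reciprocity: 25 ≡ 1 and 217 ≡ 1 (mod 4), so (25/217) = +(217/25).
Reduce top mod 25: now compute (17/25).
Reciprocity: 17 ≡ 1 and 25 ≡ 1 (mod 4), so (17/25) = +(25/17).
Reduce top mod 17: now compute (8/17).
Pull out 2^3: since 17 ≡ 1 (mod 8), (2/17) = +1, so (2/17)^3 = +1.
Reached (1/17) = 1. Collecting the sign flips along the way, the symbol is +1.

1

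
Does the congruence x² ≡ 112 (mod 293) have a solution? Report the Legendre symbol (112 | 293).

Euler's criterion: (112/293) ≡ 112^146 (mod 293).
112^2 ≡ 238 (mod 293)
112^4 ≡ 95 (mod 293)
112^8 ≡ 235 (mod 293)
112^16 ≡ 141 (mod 293)
112^32 ≡ 250 (mod 293)
112^64 ≡ 91 (mod 293)
112^128 ≡ 77 (mod 293)
112^146 = 112^(128+16+2) ≡ 292 (mod 293).
Result is 292 ≡ −1, so (112/293) = −1.

-1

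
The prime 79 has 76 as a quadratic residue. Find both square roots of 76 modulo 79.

32, 47

Since 79 ≡ 3 (mod 4), a square root of 76 is 76^((79+1)/4) = 76^20 mod 79.
Repeated squaring: 76^2≡9, 76^4≡2, 76^8≡4, 76^16≡16 (mod 79).
76^20 = 76^(16+4) ≡ 32 (mod 79).
Check: 32² = 1024 ≡ 76 (mod 79). The two roots are 32 and 47.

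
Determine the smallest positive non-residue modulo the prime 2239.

3

(2/2239) = +1, so 2 is a residue.
(3/2239) = −1, so 3 is the smallest positive non-residue mod 2239.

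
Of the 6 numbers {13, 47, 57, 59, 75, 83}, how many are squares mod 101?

2

(13/101) = +1 → QR.
(47/101) = +1 → QR.
(57/101) = -1 → non-residue.
(59/101) = -1 → non-residue.
(75/101) = -1 → non-residue.
(83/101) = -1 → non-residue.
Total quadratic residues among the 6: 2.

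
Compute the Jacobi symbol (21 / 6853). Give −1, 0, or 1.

0

Reciprocity: 21 ≡ 1 and 6853 ≡ 1 (mod 4), so (21/6853) = +(6853/21).
Reduce top mod 21: now compute (7/21).
Reciprocity: 7 ≡ 3 and 21 ≡ 1 (mod 4), so (7/21) = +(21/7).
Reduce top mod 7: now compute (0/7).
Top reduces to 0: gcd > 1, so the symbol is 0.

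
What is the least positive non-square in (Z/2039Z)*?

7

(2/2039) = +1, so 2 is a residue.
(3/2039) = +1, so 3 is a residue.
(4/2039) = +1, so 4 is a residue.
(5/2039) = +1, so 5 is a residue.
(6/2039) = +1, so 6 is a residue.
(7/2039) = −1, so 7 is the smallest positive non-residue mod 2039.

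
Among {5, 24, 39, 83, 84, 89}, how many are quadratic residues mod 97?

(5/97) = -1 → non-residue.
(24/97) = +1 → QR.
(39/97) = -1 → non-residue.
(83/97) = -1 → non-residue.
(84/97) = -1 → non-residue.
(89/97) = +1 → QR.
Total quadratic residues among the 6: 2.

2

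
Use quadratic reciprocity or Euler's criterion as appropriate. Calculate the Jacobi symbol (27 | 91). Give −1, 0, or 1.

-1

Reciprocity: 27 ≡ 3 and 91 ≡ 3 (mod 4), so (27/91) = −(91/27).
Reduce top mod 27: now compute (10/27).
Pull out 2: since 27 ≡ 3 (mod 8), (2/27) = -1.
Reciprocity: 5 ≡ 1 and 27 ≡ 3 (mod 4), so (5/27) = +(27/5).
Reduce top mod 5: now compute (2/5).
Pull out 2: since 5 ≡ 5 (mod 8), (2/5) = -1.
Reached (1/5) = 1. Collecting the sign flips along the way, the symbol is -1.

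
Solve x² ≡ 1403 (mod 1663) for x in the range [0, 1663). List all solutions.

642, 1021

Since 1663 ≡ 3 (mod 4), a square root of 1403 is 1403^((1663+1)/4) = 1403^416 mod 1663.
Repeated squaring: 1403^2≡1080, 1403^4≡637, 1403^8≡1660, 1403^16≡9, 1403^32≡81, 1403^64≡1572, 1403^128≡1629, 1403^256≡1156 (mod 1663).
1403^416 = 1403^(256+128+32) ≡ 1021 (mod 1663).
Check: 1021² = 1042441 ≡ 1403 (mod 1663). The two roots are 642 and 1021.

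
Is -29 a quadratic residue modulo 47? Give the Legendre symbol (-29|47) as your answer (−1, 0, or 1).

1

Euler's criterion: (-29/47) ≡ 18^23 (mod 47).
18^2 ≡ 42 (mod 47)
18^4 ≡ 25 (mod 47)
18^8 ≡ 14 (mod 47)
18^16 ≡ 8 (mod 47)
18^23 = 18^(16+4+2+1) ≡ 1 (mod 47).
Result is 1, so (-29/47) = 1.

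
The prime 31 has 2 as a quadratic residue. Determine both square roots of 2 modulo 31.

8, 23

Since 31 ≡ 3 (mod 4), a square root of 2 is 2^((31+1)/4) = 2^8 mod 31.
Repeated squaring: 2^2≡4, 2^4≡16, 2^8≡8 (mod 31).
2^8 = 2^(8) ≡ 8 (mod 31).
Check: 8² = 64 ≡ 2 (mod 31). The two roots are 8 and 23.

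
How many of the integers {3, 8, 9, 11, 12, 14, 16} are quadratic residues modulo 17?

3

(3/17) = -1 → non-residue.
(8/17) = +1 → QR.
(9/17) = +1 → QR.
(11/17) = -1 → non-residue.
(12/17) = -1 → non-residue.
(14/17) = -1 → non-residue.
(16/17) = +1 → QR.
Total quadratic residues among the 7: 3.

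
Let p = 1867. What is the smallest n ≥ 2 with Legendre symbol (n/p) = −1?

(2/1867) = −1, so 2 is the smallest positive non-residue mod 1867.

2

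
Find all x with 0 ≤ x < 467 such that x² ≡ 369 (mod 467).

Since 467 ≡ 3 (mod 4), a square root of 369 is 369^((467+1)/4) = 369^117 mod 467.
Repeated squaring: 369^2≡264, 369^4≡113, 369^8≡160, 369^16≡382, 369^32≡220, 369^64≡299 (mod 467).
369^117 = 369^(64+32+16+4+1) ≡ 52 (mod 467).
Check: 52² = 2704 ≡ 369 (mod 467). The two roots are 52 and 415.

52, 415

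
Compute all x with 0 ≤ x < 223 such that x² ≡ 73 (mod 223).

96, 127

Since 223 ≡ 3 (mod 4), a square root of 73 is 73^((223+1)/4) = 73^56 mod 223.
Repeated squaring: 73^2≡200, 73^4≡83, 73^8≡199, 73^16≡130, 73^32≡175 (mod 223).
73^56 = 73^(32+16+8) ≡ 127 (mod 223).
Check: 127² = 16129 ≡ 73 (mod 223). The two roots are 96 and 127.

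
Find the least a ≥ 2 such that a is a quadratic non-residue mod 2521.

(2/2521) = +1, so 2 is a residue.
(3/2521) = +1, so 3 is a residue.
(4/2521) = +1, so 4 is a residue.
(5/2521) = +1, so 5 is a residue.
(6/2521) = +1, so 6 is a residue.
(7/2521) = +1, so 7 is a residue.
(8/2521) = +1, so 8 is a residue.
(9/2521) = +1, so 9 is a residue.
(10/2521) = +1, so 10 is a residue.
(11/2521) = −1, so 11 is the smallest positive non-residue mod 2521.

11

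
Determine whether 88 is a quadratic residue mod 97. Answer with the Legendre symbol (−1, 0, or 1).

1

Pull out 2^3: since 97 ≡ 1 (mod 8), (2/97) = +1, so (2/97)^3 = +1.
Reciprocity: 11 ≡ 3 and 97 ≡ 1 (mod 4), so (11/97) = +(97/11).
Reduce top mod 11: now compute (9/11).
Reciprocity: 9 ≡ 1 and 11 ≡ 3 (mod 4), so (9/11) = +(11/9).
Reduce top mod 9: now compute (2/9).
Pull out 2: since 9 ≡ 1 (mod 8), (2/9) = +1.
Reached (1/9) = 1. Collecting the sign flips along the way, the symbol is +1.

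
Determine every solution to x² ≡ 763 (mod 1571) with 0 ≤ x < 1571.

74, 1497

Since 1571 ≡ 3 (mod 4), a square root of 763 is 763^((1571+1)/4) = 763^393 mod 1571.
Repeated squaring: 763^2≡899, 763^4≡707, 763^8≡271, 763^16≡1175, 763^32≡1287, 763^64≡535, 763^128≡303, 763^256≡691 (mod 1571).
763^393 = 763^(256+128+8+1) ≡ 74 (mod 1571).
Check: 74² = 5476 ≡ 763 (mod 1571). The two roots are 74 and 1497.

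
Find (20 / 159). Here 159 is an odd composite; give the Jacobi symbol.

Pull out 2^2: since 159 ≡ 7 (mod 8), (2/159) = +1, so (2/159)^2 = +1.
Reciprocity: 5 ≡ 1 and 159 ≡ 3 (mod 4), so (5/159) = +(159/5).
Reduce top mod 5: now compute (4/5).
Pull out 2^2: since 5 ≡ 5 (mod 8), (2/5) = -1, so (2/5)^2 = +1.
Reached (1/5) = 1. Collecting the sign flips along the way, the symbol is +1.

1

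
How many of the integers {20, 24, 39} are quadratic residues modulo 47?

(20/47) = -1 → non-residue.
(24/47) = +1 → QR.
(39/47) = -1 → non-residue.
Total quadratic residues among the 3: 1.

1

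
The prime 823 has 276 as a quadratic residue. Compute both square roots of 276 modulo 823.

Since 823 ≡ 3 (mod 4), a square root of 276 is 276^((823+1)/4) = 276^206 mod 823.
Repeated squaring: 276^2≡460, 276^4≡89, 276^8≡514, 276^16≡13, 276^32≡169, 276^64≡579, 276^128≡280 (mod 823).
276^206 = 276^(128+64+8+4+2) ≡ 574 (mod 823).
Check: 574² = 329476 ≡ 276 (mod 823). The two roots are 249 and 574.

249, 574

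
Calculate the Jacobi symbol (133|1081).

Reciprocity: 133 ≡ 1 and 1081 ≡ 1 (mod 4), so (133/1081) = +(1081/133).
Reduce top mod 133: now compute (17/133).
Reciprocity: 17 ≡ 1 and 133 ≡ 1 (mod 4), so (17/133) = +(133/17).
Reduce top mod 17: now compute (14/17).
Pull out 2: since 17 ≡ 1 (mod 8), (2/17) = +1.
Reciprocity: 7 ≡ 3 and 17 ≡ 1 (mod 4), so (7/17) = +(17/7).
Reduce top mod 7: now compute (3/7).
Reciprocity: 3 ≡ 3 and 7 ≡ 3 (mod 4), so (3/7) = −(7/3).
Reduce top mod 3: now compute (1/3).
Reached (1/3) = 1. Collecting the sign flips along the way, the symbol is -1.

-1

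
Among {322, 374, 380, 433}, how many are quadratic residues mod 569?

1

(322/569) = -1 → non-residue.
(374/569) = -1 → non-residue.
(380/569) = -1 → non-residue.
(433/569) = +1 → QR.
Total quadratic residues among the 4: 1.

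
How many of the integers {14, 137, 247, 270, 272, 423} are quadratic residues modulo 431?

1

(14/431) = -1 → non-residue.
(137/431) = -1 → non-residue.
(247/431) = -1 → non-residue.
(270/431) = +1 → QR.
(272/431) = -1 → non-residue.
(423/431) = -1 → non-residue.
Total quadratic residues among the 6: 1.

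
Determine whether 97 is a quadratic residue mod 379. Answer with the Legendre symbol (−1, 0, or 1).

Euler's criterion: (97/379) ≡ 97^189 (mod 379).
97^2 ≡ 313 (mod 379)
97^4 ≡ 187 (mod 379)
97^8 ≡ 101 (mod 379)
97^16 ≡ 347 (mod 379)
97^32 ≡ 266 (mod 379)
97^64 ≡ 262 (mod 379)
97^128 ≡ 45 (mod 379)
97^189 = 97^(128+32+16+8+4+1) ≡ 1 (mod 379).
Result is 1, so (97/379) = 1.

1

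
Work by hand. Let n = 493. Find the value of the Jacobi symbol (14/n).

Pull out 2: since 493 ≡ 5 (mod 8), (2/493) = -1.
Reciprocity: 7 ≡ 3 and 493 ≡ 1 (mod 4), so (7/493) = +(493/7).
Reduce top mod 7: now compute (3/7).
Reciprocity: 3 ≡ 3 and 7 ≡ 3 (mod 4), so (3/7) = −(7/3).
Reduce top mod 3: now compute (1/3).
Reached (1/3) = 1. Collecting the sign flips along the way, the symbol is +1.

1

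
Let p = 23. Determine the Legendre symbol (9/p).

1

Reciprocity: 9 ≡ 1 and 23 ≡ 3 (mod 4), so (9/23) = +(23/9).
Reduce top mod 9: now compute (5/9).
Reciprocity: 5 ≡ 1 and 9 ≡ 1 (mod 4), so (5/9) = +(9/5).
Reduce top mod 5: now compute (4/5).
Pull out 2^2: since 5 ≡ 5 (mod 8), (2/5) = -1, so (2/5)^2 = +1.
Reached (1/5) = 1. Collecting the sign flips along the way, the symbol is +1.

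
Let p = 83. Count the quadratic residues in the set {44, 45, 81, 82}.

2

(44/83) = +1 → QR.
(45/83) = -1 → non-residue.
(81/83) = +1 → QR.
(82/83) = -1 → non-residue.
Total quadratic residues among the 4: 2.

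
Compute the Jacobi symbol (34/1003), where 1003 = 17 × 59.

0

Pull out 2: since 1003 ≡ 3 (mod 8), (2/1003) = -1.
Reciprocity: 17 ≡ 1 and 1003 ≡ 3 (mod 4), so (17/1003) = +(1003/17).
Reduce top mod 17: now compute (0/17).
Top reduces to 0: gcd > 1, so the symbol is 0.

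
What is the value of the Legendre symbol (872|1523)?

-1

Pull out 2^3: since 1523 ≡ 3 (mod 8), (2/1523) = -1, so (2/1523)^3 = -1.
Reciprocity: 109 ≡ 1 and 1523 ≡ 3 (mod 4), so (109/1523) = +(1523/109).
Reduce top mod 109: now compute (106/109).
Pull out 2: since 109 ≡ 5 (mod 8), (2/109) = -1.
Reciprocity: 53 ≡ 1 and 109 ≡ 1 (mod 4), so (53/109) = +(109/53).
Reduce top mod 53: now compute (3/53).
Reciprocity: 3 ≡ 3 and 53 ≡ 1 (mod 4), so (3/53) = +(53/3).
Reduce top mod 3: now compute (2/3).
Pull out 2: since 3 ≡ 3 (mod 8), (2/3) = -1.
Reached (1/3) = 1. Collecting the sign flips along the way, the symbol is -1.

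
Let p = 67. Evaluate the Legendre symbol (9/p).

1

Reciprocity: 9 ≡ 1 and 67 ≡ 3 (mod 4), so (9/67) = +(67/9).
Reduce top mod 9: now compute (4/9).
Pull out 2^2: since 9 ≡ 1 (mod 8), (2/9) = +1, so (2/9)^2 = +1.
Reached (1/9) = 1. Collecting the sign flips along the way, the symbol is +1.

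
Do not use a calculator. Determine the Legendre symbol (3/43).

-1

Euler's criterion: (3/43) ≡ 3^21 (mod 43).
3^2 ≡ 9 (mod 43)
3^4 ≡ 38 (mod 43)
3^8 ≡ 25 (mod 43)
3^16 ≡ 23 (mod 43)
3^21 = 3^(16+4+1) ≡ 42 (mod 43).
Result is 42 ≡ −1, so (3/43) = −1.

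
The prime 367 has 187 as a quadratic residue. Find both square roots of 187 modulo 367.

Since 367 ≡ 3 (mod 4), a square root of 187 is 187^((367+1)/4) = 187^92 mod 367.
Repeated squaring: 187^2≡104, 187^4≡173, 187^8≡202, 187^16≡67, 187^32≡85, 187^64≡252 (mod 367).
187^92 = 187^(64+16+8+4) ≡ 162 (mod 367).
Check: 162² = 26244 ≡ 187 (mod 367). The two roots are 162 and 205.

162, 205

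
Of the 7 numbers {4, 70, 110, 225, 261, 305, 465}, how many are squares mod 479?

(4/479) = +1 → QR.
(70/479) = +1 → QR.
(110/479) = +1 → QR.
(225/479) = +1 → QR.
(261/479) = -1 → non-residue.
(305/479) = +1 → QR.
(465/479) = -1 → non-residue.
Total quadratic residues among the 7: 5.

5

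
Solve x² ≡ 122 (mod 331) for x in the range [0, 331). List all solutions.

Since 331 ≡ 3 (mod 4), a square root of 122 is 122^((331+1)/4) = 122^83 mod 331.
Repeated squaring: 122^2≡320, 122^4≡121, 122^8≡77, 122^16≡302, 122^32≡179, 122^64≡265 (mod 331).
122^83 = 122^(64+16+2+1) ≡ 303 (mod 331).
Check: 303² = 91809 ≡ 122 (mod 331). The two roots are 28 and 303.

28, 303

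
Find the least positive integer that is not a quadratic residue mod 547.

2

(2/547) = −1, so 2 is the smallest positive non-residue mod 547.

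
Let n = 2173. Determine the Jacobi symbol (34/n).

Pull out 2: since 2173 ≡ 5 (mod 8), (2/2173) = -1.
Reciprocity: 17 ≡ 1 and 2173 ≡ 1 (mod 4), so (17/2173) = +(2173/17).
Reduce top mod 17: now compute (14/17).
Pull out 2: since 17 ≡ 1 (mod 8), (2/17) = +1.
Reciprocity: 7 ≡ 3 and 17 ≡ 1 (mod 4), so (7/17) = +(17/7).
Reduce top mod 7: now compute (3/7).
Reciprocity: 3 ≡ 3 and 7 ≡ 3 (mod 4), so (3/7) = −(7/3).
Reduce top mod 3: now compute (1/3).
Reached (1/3) = 1. Collecting the sign flips along the way, the symbol is +1.

1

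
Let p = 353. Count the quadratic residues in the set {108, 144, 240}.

(108/353) = -1 → non-residue.
(144/353) = +1 → QR.
(240/353) = +1 → QR.
Total quadratic residues among the 3: 2.

2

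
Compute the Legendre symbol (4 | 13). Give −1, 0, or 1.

Euler's criterion: (4/13) ≡ 4^6 (mod 13).
4^2 ≡ 3 (mod 13)
4^4 ≡ 9 (mod 13)
4^6 = 4^(4+2) ≡ 1 (mod 13).
Result is 1, so (4/13) = 1.

1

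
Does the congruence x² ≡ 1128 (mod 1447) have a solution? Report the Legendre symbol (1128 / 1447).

1

Pull out 2^3: since 1447 ≡ 7 (mod 8), (2/1447) = +1, so (2/1447)^3 = +1.
Reciprocity: 141 ≡ 1 and 1447 ≡ 3 (mod 4), so (141/1447) = +(1447/141).
Reduce top mod 141: now compute (37/141).
Reciprocity: 37 ≡ 1 and 141 ≡ 1 (mod 4), so (37/141) = +(141/37).
Reduce top mod 37: now compute (30/37).
Pull out 2: since 37 ≡ 5 (mod 8), (2/37) = -1.
Reciprocity: 15 ≡ 3 and 37 ≡ 1 (mod 4), so (15/37) = +(37/15).
Reduce top mod 15: now compute (7/15).
Reciprocity: 7 ≡ 3 and 15 ≡ 3 (mod 4), so (7/15) = −(15/7).
Reduce top mod 7: now compute (1/7).
Reached (1/7) = 1. Collecting the sign flips along the way, the symbol is +1.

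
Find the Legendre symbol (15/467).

Reciprocity: 15 ≡ 3 and 467 ≡ 3 (mod 4), so (15/467) = −(467/15).
Reduce top mod 15: now compute (2/15).
Pull out 2: since 15 ≡ 7 (mod 8), (2/15) = +1.
Reached (1/15) = 1. Collecting the sign flips along the way, the symbol is -1.

-1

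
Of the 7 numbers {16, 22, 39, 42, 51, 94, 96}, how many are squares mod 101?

3

(16/101) = +1 → QR.
(22/101) = +1 → QR.
(39/101) = -1 → non-residue.
(42/101) = -1 → non-residue.
(51/101) = -1 → non-residue.
(94/101) = -1 → non-residue.
(96/101) = +1 → QR.
Total quadratic residues among the 7: 3.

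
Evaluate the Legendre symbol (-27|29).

-1

First reduce: -27 ≡ 2 (mod 29).
Pull out 2: since 29 ≡ 5 (mod 8), (2/29) = -1.
Reached (1/29) = 1. Collecting the sign flips along the way, the symbol is -1.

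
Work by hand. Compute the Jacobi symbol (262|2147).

-1

Pull out 2: since 2147 ≡ 3 (mod 8), (2/2147) = -1.
Reciprocity: 131 ≡ 3 and 2147 ≡ 3 (mod 4), so (131/2147) = −(2147/131).
Reduce top mod 131: now compute (51/131).
Reciprocity: 51 ≡ 3 and 131 ≡ 3 (mod 4), so (51/131) = −(131/51).
Reduce top mod 51: now compute (29/51).
Reciprocity: 29 ≡ 1 and 51 ≡ 3 (mod 4), so (29/51) = +(51/29).
Reduce top mod 29: now compute (22/29).
Pull out 2: since 29 ≡ 5 (mod 8), (2/29) = -1.
Reciprocity: 11 ≡ 3 and 29 ≡ 1 (mod 4), so (11/29) = +(29/11).
Reduce top mod 11: now compute (7/11).
Reciprocity: 7 ≡ 3 and 11 ≡ 3 (mod 4), so (7/11) = −(11/7).
Reduce top mod 7: now compute (4/7).
Pull out 2^2: since 7 ≡ 7 (mod 8), (2/7) = +1, so (2/7)^2 = +1.
Reached (1/7) = 1. Collecting the sign flips along the way, the symbol is -1.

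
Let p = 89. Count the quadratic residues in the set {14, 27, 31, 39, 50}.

(14/89) = -1 → non-residue.
(27/89) = -1 → non-residue.
(31/89) = -1 → non-residue.
(39/89) = +1 → QR.
(50/89) = +1 → QR.
Total quadratic residues among the 5: 2.

2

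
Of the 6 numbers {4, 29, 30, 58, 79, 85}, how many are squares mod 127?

3

(4/127) = +1 → QR.
(29/127) = -1 → non-residue.
(30/127) = +1 → QR.
(58/127) = -1 → non-residue.
(79/127) = +1 → QR.
(85/127) = -1 → non-residue.
Total quadratic residues among the 6: 3.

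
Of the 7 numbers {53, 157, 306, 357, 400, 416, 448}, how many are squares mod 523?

4

(53/523) = +1 → QR.
(157/523) = +1 → QR.
(306/523) = -1 → non-residue.
(357/523) = -1 → non-residue.
(400/523) = +1 → QR.
(416/523) = -1 → non-residue.
(448/523) = +1 → QR.
Total quadratic residues among the 7: 4.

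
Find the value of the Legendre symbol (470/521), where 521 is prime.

Pull out 2: since 521 ≡ 1 (mod 8), (2/521) = +1.
Reciprocity: 235 ≡ 3 and 521 ≡ 1 (mod 4), so (235/521) = +(521/235).
Reduce top mod 235: now compute (51/235).
Reciprocity: 51 ≡ 3 and 235 ≡ 3 (mod 4), so (51/235) = −(235/51).
Reduce top mod 51: now compute (31/51).
Reciprocity: 31 ≡ 3 and 51 ≡ 3 (mod 4), so (31/51) = −(51/31).
Reduce top mod 31: now compute (20/31).
Pull out 2^2: since 31 ≡ 7 (mod 8), (2/31) = +1, so (2/31)^2 = +1.
Reciprocity: 5 ≡ 1 and 31 ≡ 3 (mod 4), so (5/31) = +(31/5).
Reduce top mod 5: now compute (1/5).
Reached (1/5) = 1. Collecting the sign flips along the way, the symbol is +1.

1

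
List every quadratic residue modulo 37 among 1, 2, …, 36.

Square k = 1,…,18 (k and 37−k give the same square):
1²=1, 2²=4, 3²=9, 4²=16, 5²=25, 6²=36, 7²≡12, 8²≡27, 9²≡7, 10²≡26, 11²≡10, 12²≡33, 13²≡21, 14²≡11, 15²≡3, 16²≡34, 17²≡30, 18²≡28 (mod 37).
So the quadratic residues mod 37 are {1, 3, 4, 7, 9, 10, 11, 12, 16, 21, 25, 26, 27, 28, 30, 33, 34, 36}.

1,3,4,7,9,10,11,12,16,21,25,26,27,28,30,33,34,36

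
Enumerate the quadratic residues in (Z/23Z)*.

1,2,3,4,6,8,9,12,13,16,18

Square k = 1,…,11 (k and 23−k give the same square):
1²=1, 2²=4, 3²=9, 4²=16, 5²≡2, 6²≡13, 7²≡3, 8²≡18, 9²≡12, 10²≡8, 11²≡6 (mod 23).
So the quadratic residues mod 23 are {1, 2, 3, 4, 6, 8, 9, 12, 13, 16, 18}.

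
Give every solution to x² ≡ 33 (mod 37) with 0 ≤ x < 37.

12, 25

37 ≡ 1 (mod 4), so we find a root by search.
Trying successive values, 12² = 144 ≡ 33 (mod 37). The other root is 37 − 12 = 25.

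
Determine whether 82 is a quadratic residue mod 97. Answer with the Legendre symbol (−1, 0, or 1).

-1

Euler's criterion: (82/97) ≡ 82^48 (mod 97).
82^2 ≡ 31 (mod 97)
82^4 ≡ 88 (mod 97)
82^8 ≡ 81 (mod 97)
82^16 ≡ 62 (mod 97)
82^32 ≡ 61 (mod 97)
82^48 = 82^(32+16) ≡ 96 (mod 97).
Result is 96 ≡ −1, so (82/97) = −1.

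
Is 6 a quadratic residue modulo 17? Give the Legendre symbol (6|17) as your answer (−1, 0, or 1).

Pull out 2: since 17 ≡ 1 (mod 8), (2/17) = +1.
Reciprocity: 3 ≡ 3 and 17 ≡ 1 (mod 4), so (3/17) = +(17/3).
Reduce top mod 3: now compute (2/3).
Pull out 2: since 3 ≡ 3 (mod 8), (2/3) = -1.
Reached (1/3) = 1. Collecting the sign flips along the way, the symbol is -1.

-1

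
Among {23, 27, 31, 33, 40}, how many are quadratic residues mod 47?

(23/47) = -1 → non-residue.
(27/47) = +1 → QR.
(31/47) = -1 → non-residue.
(33/47) = -1 → non-residue.
(40/47) = -1 → non-residue.
Total quadratic residues among the 5: 1.

1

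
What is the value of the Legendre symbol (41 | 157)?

-1

Euler's criterion: (41/157) ≡ 41^78 (mod 157).
41^2 ≡ 111 (mod 157)
41^4 ≡ 75 (mod 157)
41^8 ≡ 130 (mod 157)
41^16 ≡ 101 (mod 157)
41^32 ≡ 153 (mod 157)
41^64 ≡ 16 (mod 157)
41^78 = 41^(64+8+4+2) ≡ 156 (mod 157).
Result is 156 ≡ −1, so (41/157) = −1.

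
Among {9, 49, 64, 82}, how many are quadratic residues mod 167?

(9/167) = +1 → QR.
(49/167) = +1 → QR.
(64/167) = +1 → QR.
(82/167) = -1 → non-residue.
Total quadratic residues among the 4: 3.

3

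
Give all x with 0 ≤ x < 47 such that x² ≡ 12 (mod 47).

Since 47 ≡ 3 (mod 4), a square root of 12 is 12^((47+1)/4) = 12^12 mod 47.
Repeated squaring: 12^2≡3, 12^4≡9, 12^8≡34 (mod 47).
12^12 = 12^(8+4) ≡ 24 (mod 47).
Check: 24² = 576 ≡ 12 (mod 47). The two roots are 23 and 24.

23, 24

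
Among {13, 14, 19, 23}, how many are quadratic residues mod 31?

2

(13/31) = -1 → non-residue.
(14/31) = +1 → QR.
(19/31) = +1 → QR.
(23/31) = -1 → non-residue.
Total quadratic residues among the 4: 2.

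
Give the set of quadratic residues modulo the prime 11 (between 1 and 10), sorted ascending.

1, 3, 4, 5, 9

Square k = 1,…,5 (k and 11−k give the same square):
1²=1, 2²=4, 3²=9, 4²≡5, 5²≡3 (mod 11).
So the quadratic residues mod 11 are {1, 3, 4, 5, 9}.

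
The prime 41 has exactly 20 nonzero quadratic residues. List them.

1, 2, 4, 5, 8, 9, 10, 16, 18, 20, 21, 23, 25, 31, 32, 33, 36, 37, 39, 40

Square k = 1,…,20 (k and 41−k give the same square):
1²=1, 2²=4, 3²=9, 4²=16, 5²=25, 6²=36, 7²≡8, 8²≡23, 9²≡40, 10²≡18, 11²≡39, 12²≡21, 13²≡5, 14²≡32, 15²≡20, 16²≡10, 17²≡2, 18²≡37, 19²≡33, 20²≡31 (mod 41).
So the quadratic residues mod 41 are {1, 2, 4, 5, 8, 9, 10, 16, 18, 20, 21, 23, 25, 31, 32, 33, 36, 37, 39, 40}.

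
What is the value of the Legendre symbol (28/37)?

Euler's criterion: (28/37) ≡ 28^18 (mod 37).
28^2 ≡ 7 (mod 37)
28^4 ≡ 12 (mod 37)
28^8 ≡ 33 (mod 37)
28^16 ≡ 16 (mod 37)
28^18 = 28^(16+2) ≡ 1 (mod 37).
Result is 1, so (28/37) = 1.

1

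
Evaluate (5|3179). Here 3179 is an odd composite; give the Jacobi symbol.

1

Reciprocity: 5 ≡ 1 and 3179 ≡ 3 (mod 4), so (5/3179) = +(3179/5).
Reduce top mod 5: now compute (4/5).
Pull out 2^2: since 5 ≡ 5 (mod 8), (2/5) = -1, so (2/5)^2 = +1.
Reached (1/5) = 1. Collecting the sign flips along the way, the symbol is +1.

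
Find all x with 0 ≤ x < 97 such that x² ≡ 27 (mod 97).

30, 67

97 ≡ 1 (mod 4), so we find a root by search.
Trying successive values, 30² = 900 ≡ 27 (mod 97). The other root is 97 − 30 = 67.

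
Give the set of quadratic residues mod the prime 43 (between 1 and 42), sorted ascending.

1, 4, 6, 9, 10, 11, 13, 14, 15, 16, 17, 21, 23, 24, 25, 31, 35, 36, 38, 40, 41

Square k = 1,…,21 (k and 43−k give the same square):
1²=1, 2²=4, 3²=9, 4²=16, 5²=25, 6²=36, 7²≡6, 8²≡21, 9²≡38, 10²≡14, 11²≡35, 12²≡15, 13²≡40, 14²≡24, 15²≡10, 16²≡41, 17²≡31, 18²≡23, 19²≡17, 20²≡13, 21²≡11 (mod 43).
So the quadratic residues mod 43 are {1, 4, 6, 9, 10, 11, 13, 14, 15, 16, 17, 21, 23, 24, 25, 31, 35, 36, 38, 40, 41}.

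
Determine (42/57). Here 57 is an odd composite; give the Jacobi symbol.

Pull out 2: since 57 ≡ 1 (mod 8), (2/57) = +1.
Reciprocity: 21 ≡ 1 and 57 ≡ 1 (mod 4), so (21/57) = +(57/21).
Reduce top mod 21: now compute (15/21).
Reciprocity: 15 ≡ 3 and 21 ≡ 1 (mod 4), so (15/21) = +(21/15).
Reduce top mod 15: now compute (6/15).
Pull out 2: since 15 ≡ 7 (mod 8), (2/15) = +1.
Reciprocity: 3 ≡ 3 and 15 ≡ 3 (mod 4), so (3/15) = −(15/3).
Reduce top mod 3: now compute (0/3).
Top reduces to 0: gcd > 1, so the symbol is 0.

0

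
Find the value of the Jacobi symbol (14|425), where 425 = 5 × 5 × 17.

Pull out 2: since 425 ≡ 1 (mod 8), (2/425) = +1.
Reciprocity: 7 ≡ 3 and 425 ≡ 1 (mod 4), so (7/425) = +(425/7).
Reduce top mod 7: now compute (5/7).
Reciprocity: 5 ≡ 1 and 7 ≡ 3 (mod 4), so (5/7) = +(7/5).
Reduce top mod 5: now compute (2/5).
Pull out 2: since 5 ≡ 5 (mod 8), (2/5) = -1.
Reached (1/5) = 1. Collecting the sign flips along the way, the symbol is -1.

-1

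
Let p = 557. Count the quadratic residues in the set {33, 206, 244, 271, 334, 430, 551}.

4

(33/557) = +1 → QR.
(206/557) = +1 → QR.
(244/557) = -1 → non-residue.
(271/557) = -1 → non-residue.
(334/557) = -1 → non-residue.
(430/557) = +1 → QR.
(551/557) = +1 → QR.
Total quadratic residues among the 7: 4.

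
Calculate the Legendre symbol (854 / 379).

Euler's criterion: (854/379) ≡ 96^189 (mod 379).
96^2 ≡ 120 (mod 379)
96^4 ≡ 377 (mod 379)
96^8 ≡ 4 (mod 379)
96^16 ≡ 16 (mod 379)
96^32 ≡ 256 (mod 379)
96^64 ≡ 348 (mod 379)
96^128 ≡ 203 (mod 379)
96^189 = 96^(128+32+16+8+4+1) ≡ 1 (mod 379).
Result is 1, so (854/379) = 1.

1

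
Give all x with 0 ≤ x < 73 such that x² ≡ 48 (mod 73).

11, 62

73 ≡ 1 (mod 4), so we find a root by search.
Trying successive values, 11² = 121 ≡ 48 (mod 73). The other root is 73 − 11 = 62.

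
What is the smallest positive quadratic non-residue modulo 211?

2

(2/211) = −1, so 2 is the smallest positive non-residue mod 211.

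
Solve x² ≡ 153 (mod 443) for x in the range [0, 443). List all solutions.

Since 443 ≡ 3 (mod 4), a square root of 153 is 153^((443+1)/4) = 153^111 mod 443.
Repeated squaring: 153^2≡373, 153^4≡27, 153^8≡286, 153^16≡284, 153^32≡30, 153^64≡14 (mod 443).
153^111 = 153^(64+32+8+4+2+1) ≡ 215 (mod 443).
Check: 215² = 46225 ≡ 153 (mod 443). The two roots are 215 and 228.

215, 228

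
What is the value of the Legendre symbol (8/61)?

Euler's criterion: (8/61) ≡ 8^30 (mod 61).
8^2 ≡ 3 (mod 61)
8^4 ≡ 9 (mod 61)
8^8 ≡ 20 (mod 61)
8^16 ≡ 34 (mod 61)
8^30 = 8^(16+8+4+2) ≡ 60 (mod 61).
Result is 60 ≡ −1, so (8/61) = −1.

-1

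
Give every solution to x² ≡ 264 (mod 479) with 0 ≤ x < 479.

64, 415

Since 479 ≡ 3 (mod 4), a square root of 264 is 264^((479+1)/4) = 264^120 mod 479.
Repeated squaring: 264^2≡241, 264^4≡122, 264^8≡35, 264^16≡267, 264^32≡397, 264^64≡18 (mod 479).
264^120 = 264^(64+32+16+8) ≡ 64 (mod 479).
Check: 64² = 4096 ≡ 264 (mod 479). The two roots are 64 and 415.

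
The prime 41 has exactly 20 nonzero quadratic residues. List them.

Square k = 1,…,20 (k and 41−k give the same square):
1²=1, 2²=4, 3²=9, 4²=16, 5²=25, 6²=36, 7²≡8, 8²≡23, 9²≡40, 10²≡18, 11²≡39, 12²≡21, 13²≡5, 14²≡32, 15²≡20, 16²≡10, 17²≡2, 18²≡37, 19²≡33, 20²≡31 (mod 41).
So the quadratic residues mod 41 are {1, 2, 4, 5, 8, 9, 10, 16, 18, 20, 21, 23, 25, 31, 32, 33, 36, 37, 39, 40}.

1, 2, 4, 5, 8, 9, 10, 16, 18, 20, 21, 23, 25, 31, 32, 33, 36, 37, 39, 40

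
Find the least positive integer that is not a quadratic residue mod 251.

(2/251) = −1, so 2 is the smallest positive non-residue mod 251.

2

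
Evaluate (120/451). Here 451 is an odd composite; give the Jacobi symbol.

Pull out 2^3: since 451 ≡ 3 (mod 8), (2/451) = -1, so (2/451)^3 = -1.
Reciprocity: 15 ≡ 3 and 451 ≡ 3 (mod 4), so (15/451) = −(451/15).
Reduce top mod 15: now compute (1/15).
Reached (1/15) = 1. Collecting the sign flips along the way, the symbol is +1.

1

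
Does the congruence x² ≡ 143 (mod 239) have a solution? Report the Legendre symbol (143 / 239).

Euler's criterion: (143/239) ≡ 143^119 (mod 239).
143^2 ≡ 134 (mod 239)
143^4 ≡ 31 (mod 239)
143^8 ≡ 5 (mod 239)
143^16 ≡ 25 (mod 239)
143^32 ≡ 147 (mod 239)
143^64 ≡ 99 (mod 239)
143^119 = 143^(64+32+16+4+2+1) ≡ 238 (mod 239).
Result is 238 ≡ −1, so (143/239) = −1.

-1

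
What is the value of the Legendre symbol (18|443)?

Pull out 2: since 443 ≡ 3 (mod 8), (2/443) = -1.
Reciprocity: 9 ≡ 1 and 443 ≡ 3 (mod 4), so (9/443) = +(443/9).
Reduce top mod 9: now compute (2/9).
Pull out 2: since 9 ≡ 1 (mod 8), (2/9) = +1.
Reached (1/9) = 1. Collecting the sign flips along the way, the symbol is -1.

-1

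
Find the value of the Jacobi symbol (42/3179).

1

Pull out 2: since 3179 ≡ 3 (mod 8), (2/3179) = -1.
Reciprocity: 21 ≡ 1 and 3179 ≡ 3 (mod 4), so (21/3179) = +(3179/21).
Reduce top mod 21: now compute (8/21).
Pull out 2^3: since 21 ≡ 5 (mod 8), (2/21) = -1, so (2/21)^3 = -1.
Reached (1/21) = 1. Collecting the sign flips along the way, the symbol is +1.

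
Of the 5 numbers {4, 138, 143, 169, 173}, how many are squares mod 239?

(4/239) = +1 → QR.
(138/239) = -1 → non-residue.
(143/239) = -1 → non-residue.
(169/239) = +1 → QR.
(173/239) = -1 → non-residue.
Total quadratic residues among the 5: 2.

2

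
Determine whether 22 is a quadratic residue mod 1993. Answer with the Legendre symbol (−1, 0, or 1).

-1

Pull out 2: since 1993 ≡ 1 (mod 8), (2/1993) = +1.
Reciprocity: 11 ≡ 3 and 1993 ≡ 1 (mod 4), so (11/1993) = +(1993/11).
Reduce top mod 11: now compute (2/11).
Pull out 2: since 11 ≡ 3 (mod 8), (2/11) = -1.
Reached (1/11) = 1. Collecting the sign flips along the way, the symbol is -1.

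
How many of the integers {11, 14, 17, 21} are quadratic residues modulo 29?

0

(11/29) = -1 → non-residue.
(14/29) = -1 → non-residue.
(17/29) = -1 → non-residue.
(21/29) = -1 → non-residue.
Total quadratic residues among the 4: 0.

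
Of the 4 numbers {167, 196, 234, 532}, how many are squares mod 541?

(167/541) = -1 → non-residue.
(196/541) = +1 → QR.
(234/541) = +1 → QR.
(532/541) = +1 → QR.
Total quadratic residues among the 4: 3.

3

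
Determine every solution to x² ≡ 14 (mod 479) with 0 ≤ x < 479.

79, 400

Since 479 ≡ 3 (mod 4), a square root of 14 is 14^((479+1)/4) = 14^120 mod 479.
Repeated squaring: 14^2≡196, 14^4≡96, 14^8≡115, 14^16≡292, 14^32≡2, 14^64≡4 (mod 479).
14^120 = 14^(64+32+16+8) ≡ 400 (mod 479).
Check: 400² = 160000 ≡ 14 (mod 479). The two roots are 79 and 400.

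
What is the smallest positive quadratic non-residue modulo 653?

2

(2/653) = −1, so 2 is the smallest positive non-residue mod 653.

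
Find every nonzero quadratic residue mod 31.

Square k = 1,…,15 (k and 31−k give the same square):
1²=1, 2²=4, 3²=9, 4²=16, 5²=25, 6²≡5, 7²≡18, 8²≡2, 9²≡19, 10²≡7, 11²≡28, 12²≡20, 13²≡14, 14²≡10, 15²≡8 (mod 31).
So the quadratic residues mod 31 are {1, 2, 4, 5, 7, 8, 9, 10, 14, 16, 18, 19, 20, 25, 28}.

1,2,4,5,7,8,9,10,14,16,18,19,20,25,28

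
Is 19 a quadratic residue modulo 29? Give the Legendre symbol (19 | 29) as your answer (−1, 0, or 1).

-1

Euler's criterion: (19/29) ≡ 19^14 (mod 29).
19^2 ≡ 13 (mod 29)
19^4 ≡ 24 (mod 29)
19^8 ≡ 25 (mod 29)
19^14 = 19^(8+4+2) ≡ 28 (mod 29).
Result is 28 ≡ −1, so (19/29) = −1.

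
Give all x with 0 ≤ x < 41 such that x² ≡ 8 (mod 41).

7, 34

41 ≡ 1 (mod 4), so we find a root by search.
Trying successive values, 7² = 49 ≡ 8 (mod 41). The other root is 41 − 7 = 34.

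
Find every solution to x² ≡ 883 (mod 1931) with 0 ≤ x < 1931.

Since 1931 ≡ 3 (mod 4), a square root of 883 is 883^((1931+1)/4) = 883^483 mod 1931.
Repeated squaring: 883^2≡1496, 883^4≡1918, 883^8≡169, 883^16≡1527, 883^32≡1012, 883^64≡714, 883^128≡12, 883^256≡144 (mod 1931).
883^483 = 883^(256+128+64+32+2+1) ≡ 1811 (mod 1931).
Check: 1811² = 3279721 ≡ 883 (mod 1931). The two roots are 120 and 1811.

120, 1811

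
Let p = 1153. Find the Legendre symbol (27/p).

1

Reciprocity: 27 ≡ 3 and 1153 ≡ 1 (mod 4), so (27/1153) = +(1153/27).
Reduce top mod 27: now compute (19/27).
Reciprocity: 19 ≡ 3 and 27 ≡ 3 (mod 4), so (19/27) = −(27/19).
Reduce top mod 19: now compute (8/19).
Pull out 2^3: since 19 ≡ 3 (mod 8), (2/19) = -1, so (2/19)^3 = -1.
Reached (1/19) = 1. Collecting the sign flips along the way, the symbol is +1.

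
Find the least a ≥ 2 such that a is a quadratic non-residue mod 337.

(2/337) = +1, so 2 is a residue.
(3/337) = +1, so 3 is a residue.
(4/337) = +1, so 4 is a residue.
(5/337) = −1, so 5 is the smallest positive non-residue mod 337.

5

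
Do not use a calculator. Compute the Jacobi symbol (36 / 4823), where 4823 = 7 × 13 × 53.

1

Pull out 2^2: since 4823 ≡ 7 (mod 8), (2/4823) = +1, so (2/4823)^2 = +1.
Reciprocity: 9 ≡ 1 and 4823 ≡ 3 (mod 4), so (9/4823) = +(4823/9).
Reduce top mod 9: now compute (8/9).
Pull out 2^3: since 9 ≡ 1 (mod 8), (2/9) = +1, so (2/9)^3 = +1.
Reached (1/9) = 1. Collecting the sign flips along the way, the symbol is +1.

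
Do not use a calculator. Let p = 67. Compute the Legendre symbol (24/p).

Pull out 2^3: since 67 ≡ 3 (mod 8), (2/67) = -1, so (2/67)^3 = -1.
Reciprocity: 3 ≡ 3 and 67 ≡ 3 (mod 4), so (3/67) = −(67/3).
Reduce top mod 3: now compute (1/3).
Reached (1/3) = 1. Collecting the sign flips along the way, the symbol is +1.

1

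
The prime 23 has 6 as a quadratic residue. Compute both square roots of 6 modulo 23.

11, 12

Since 23 ≡ 3 (mod 4), a square root of 6 is 6^((23+1)/4) = 6^6 mod 23.
Repeated squaring: 6^2≡13, 6^4≡8 (mod 23).
6^6 = 6^(4+2) ≡ 12 (mod 23).
Check: 12² = 144 ≡ 6 (mod 23). The two roots are 11 and 12.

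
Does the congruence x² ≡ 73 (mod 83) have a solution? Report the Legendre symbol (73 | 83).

-1

Reciprocity: 73 ≡ 1 and 83 ≡ 3 (mod 4), so (73/83) = +(83/73).
Reduce top mod 73: now compute (10/73).
Pull out 2: since 73 ≡ 1 (mod 8), (2/73) = +1.
Reciprocity: 5 ≡ 1 and 73 ≡ 1 (mod 4), so (5/73) = +(73/5).
Reduce top mod 5: now compute (3/5).
Reciprocity: 3 ≡ 3 and 5 ≡ 1 (mod 4), so (3/5) = +(5/3).
Reduce top mod 3: now compute (2/3).
Pull out 2: since 3 ≡ 3 (mod 8), (2/3) = -1.
Reached (1/3) = 1. Collecting the sign flips along the way, the symbol is -1.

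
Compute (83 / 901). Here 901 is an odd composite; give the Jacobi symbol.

Reciprocity: 83 ≡ 3 and 901 ≡ 1 (mod 4), so (83/901) = +(901/83).
Reduce top mod 83: now compute (71/83).
Reciprocity: 71 ≡ 3 and 83 ≡ 3 (mod 4), so (71/83) = −(83/71).
Reduce top mod 71: now compute (12/71).
Pull out 2^2: since 71 ≡ 7 (mod 8), (2/71) = +1, so (2/71)^2 = +1.
Reciprocity: 3 ≡ 3 and 71 ≡ 3 (mod 4), so (3/71) = −(71/3).
Reduce top mod 3: now compute (2/3).
Pull out 2: since 3 ≡ 3 (mod 8), (2/3) = -1.
Reached (1/3) = 1. Collecting the sign flips along the way, the symbol is -1.

-1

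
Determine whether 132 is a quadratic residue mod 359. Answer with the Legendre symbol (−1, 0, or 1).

Euler's criterion: (132/359) ≡ 132^179 (mod 359).
132^2 ≡ 192 (mod 359)
132^4 ≡ 246 (mod 359)
132^8 ≡ 204 (mod 359)
132^16 ≡ 331 (mod 359)
132^32 ≡ 66 (mod 359)
132^64 ≡ 48 (mod 359)
132^128 ≡ 150 (mod 359)
132^179 = 132^(128+32+16+2+1) ≡ 1 (mod 359).
Result is 1, so (132/359) = 1.

1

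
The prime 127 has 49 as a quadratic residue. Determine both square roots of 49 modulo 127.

Since 127 ≡ 3 (mod 4), a square root of 49 is 49^((127+1)/4) = 49^32 mod 127.
Repeated squaring: 49^2≡115, 49^4≡17, 49^8≡35, 49^16≡82, 49^32≡120 (mod 127).
49^32 = 49^(32) ≡ 120 (mod 127).
Check: 120² = 14400 ≡ 49 (mod 127). The two roots are 7 and 120.

7, 120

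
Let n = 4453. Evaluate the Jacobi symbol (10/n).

Pull out 2: since 4453 ≡ 5 (mod 8), (2/4453) = -1.
Reciprocity: 5 ≡ 1 and 4453 ≡ 1 (mod 4), so (5/4453) = +(4453/5).
Reduce top mod 5: now compute (3/5).
Reciprocity: 3 ≡ 3 and 5 ≡ 1 (mod 4), so (3/5) = +(5/3).
Reduce top mod 3: now compute (2/3).
Pull out 2: since 3 ≡ 3 (mod 8), (2/3) = -1.
Reached (1/3) = 1. Collecting the sign flips along the way, the symbol is +1.

1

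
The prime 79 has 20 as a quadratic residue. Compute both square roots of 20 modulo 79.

39, 40

Since 79 ≡ 3 (mod 4), a square root of 20 is 20^((79+1)/4) = 20^20 mod 79.
Repeated squaring: 20^2≡5, 20^4≡25, 20^8≡72, 20^16≡49 (mod 79).
20^20 = 20^(16+4) ≡ 40 (mod 79).
Check: 40² = 1600 ≡ 20 (mod 79). The two roots are 39 and 40.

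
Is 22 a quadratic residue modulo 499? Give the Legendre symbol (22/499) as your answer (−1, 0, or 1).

1

Pull out 2: since 499 ≡ 3 (mod 8), (2/499) = -1.
Reciprocity: 11 ≡ 3 and 499 ≡ 3 (mod 4), so (11/499) = −(499/11).
Reduce top mod 11: now compute (4/11).
Pull out 2^2: since 11 ≡ 3 (mod 8), (2/11) = -1, so (2/11)^2 = +1.
Reached (1/11) = 1. Collecting the sign flips along the way, the symbol is +1.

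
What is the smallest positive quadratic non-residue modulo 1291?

2

(2/1291) = −1, so 2 is the smallest positive non-residue mod 1291.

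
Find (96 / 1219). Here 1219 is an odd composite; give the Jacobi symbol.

Pull out 2^5: since 1219 ≡ 3 (mod 8), (2/1219) = -1, so (2/1219)^5 = -1.
Reciprocity: 3 ≡ 3 and 1219 ≡ 3 (mod 4), so (3/1219) = −(1219/3).
Reduce top mod 3: now compute (1/3).
Reached (1/3) = 1. Collecting the sign flips along the way, the symbol is +1.

1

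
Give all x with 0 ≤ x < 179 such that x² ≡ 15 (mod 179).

33, 146

Since 179 ≡ 3 (mod 4), a square root of 15 is 15^((179+1)/4) = 15^45 mod 179.
Repeated squaring: 15^2≡46, 15^4≡147, 15^8≡129, 15^16≡173, 15^32≡36 (mod 179).
15^45 = 15^(32+8+4+1) ≡ 146 (mod 179).
Check: 146² = 21316 ≡ 15 (mod 179). The two roots are 33 and 146.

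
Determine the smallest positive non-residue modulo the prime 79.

(2/79) = +1, so 2 is a residue.
(3/79) = −1, so 3 is the smallest positive non-residue mod 79.

3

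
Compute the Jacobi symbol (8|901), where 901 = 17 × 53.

-1

Pull out 2^3: since 901 ≡ 5 (mod 8), (2/901) = -1, so (2/901)^3 = -1.
Reached (1/901) = 1. Collecting the sign flips along the way, the symbol is -1.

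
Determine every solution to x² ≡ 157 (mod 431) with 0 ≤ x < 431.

Since 431 ≡ 3 (mod 4), a square root of 157 is 157^((431+1)/4) = 157^108 mod 431.
Repeated squaring: 157^2≡82, 157^4≡259, 157^8≡276, 157^16≡320, 157^32≡253, 157^64≡221 (mod 431).
157^108 = 157^(64+32+8+4) ≡ 358 (mod 431).
Check: 358² = 128164 ≡ 157 (mod 431). The two roots are 73 and 358.

73, 358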